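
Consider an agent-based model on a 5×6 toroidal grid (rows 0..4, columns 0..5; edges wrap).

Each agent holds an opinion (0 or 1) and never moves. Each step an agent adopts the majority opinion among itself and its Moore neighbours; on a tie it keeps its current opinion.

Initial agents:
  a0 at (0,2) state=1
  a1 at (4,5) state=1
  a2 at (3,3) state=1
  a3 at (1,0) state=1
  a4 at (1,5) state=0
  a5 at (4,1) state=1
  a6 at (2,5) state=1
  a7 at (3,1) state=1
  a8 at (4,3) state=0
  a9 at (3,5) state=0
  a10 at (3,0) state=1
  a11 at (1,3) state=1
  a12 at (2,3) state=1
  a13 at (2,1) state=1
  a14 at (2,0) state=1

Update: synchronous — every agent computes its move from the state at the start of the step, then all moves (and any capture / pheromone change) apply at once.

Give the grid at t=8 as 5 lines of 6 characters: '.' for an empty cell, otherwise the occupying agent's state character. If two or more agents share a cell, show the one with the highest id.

t=1: a0@(0,2):1 a1@(4,5):1 a2@(3,3):1 a3@(1,0):1 a4@(1,5):1 a5@(4,1):1 a6@(2,5):1 a7@(3,1):1 a8@(4,3):1 a9@(3,5):1 a10@(3,0):1 a11@(1,3):1 a12@(2,3):1 a13@(2,1):1 a14@(2,0):1
t=2: (unchanged — steady state)

..1...
1..1.1
11.1.1
11.1.1
.1.1.1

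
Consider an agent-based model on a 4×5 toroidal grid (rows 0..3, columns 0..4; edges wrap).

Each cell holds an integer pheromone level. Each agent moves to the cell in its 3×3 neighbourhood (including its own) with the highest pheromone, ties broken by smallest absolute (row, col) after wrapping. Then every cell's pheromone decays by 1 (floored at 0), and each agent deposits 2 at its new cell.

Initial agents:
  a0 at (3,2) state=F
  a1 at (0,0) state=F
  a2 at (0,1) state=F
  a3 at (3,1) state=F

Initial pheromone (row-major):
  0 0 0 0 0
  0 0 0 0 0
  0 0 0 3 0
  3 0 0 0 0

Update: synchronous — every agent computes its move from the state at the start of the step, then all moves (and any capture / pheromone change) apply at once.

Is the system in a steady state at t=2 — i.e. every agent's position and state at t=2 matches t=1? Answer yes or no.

t=1: a0@(2,3) a1@(3,0) a2@(3,0) a3@(3,0) | pheromone: 0 0 0 0 0 / 0 0 0 0 0 / 0 0 0 4 0 / 8 0 0 0 0
t=2: a0@(2,3) a1@(3,0) a2@(3,0) a3@(3,0) | pheromone: 0 0 0 0 0 / 0 0 0 0 0 / 0 0 0 5 0 / 13 0 0 0 0

yes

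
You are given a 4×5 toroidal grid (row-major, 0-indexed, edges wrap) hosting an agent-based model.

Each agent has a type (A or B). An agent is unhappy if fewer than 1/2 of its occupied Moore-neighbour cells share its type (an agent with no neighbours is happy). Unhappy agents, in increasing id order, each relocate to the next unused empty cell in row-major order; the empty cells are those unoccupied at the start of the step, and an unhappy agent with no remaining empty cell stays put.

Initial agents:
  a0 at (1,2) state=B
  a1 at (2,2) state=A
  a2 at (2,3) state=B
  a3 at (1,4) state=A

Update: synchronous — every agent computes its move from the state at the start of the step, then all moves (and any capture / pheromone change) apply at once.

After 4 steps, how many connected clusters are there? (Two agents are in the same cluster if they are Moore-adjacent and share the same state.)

t=1: a0@(1,2):B a1@(0,0):A a2@(0,1):B a3@(0,2):A
t=2: a0@(1,2):B a1@(0,3):A a2@(0,4):B a3@(1,0):A
t=3: a0@(0,0):B a1@(0,1):A a2@(0,2):B a3@(1,1):A
t=4: a0@(0,3):B a1@(0,4):A a2@(1,0):B a3@(1,2):A

4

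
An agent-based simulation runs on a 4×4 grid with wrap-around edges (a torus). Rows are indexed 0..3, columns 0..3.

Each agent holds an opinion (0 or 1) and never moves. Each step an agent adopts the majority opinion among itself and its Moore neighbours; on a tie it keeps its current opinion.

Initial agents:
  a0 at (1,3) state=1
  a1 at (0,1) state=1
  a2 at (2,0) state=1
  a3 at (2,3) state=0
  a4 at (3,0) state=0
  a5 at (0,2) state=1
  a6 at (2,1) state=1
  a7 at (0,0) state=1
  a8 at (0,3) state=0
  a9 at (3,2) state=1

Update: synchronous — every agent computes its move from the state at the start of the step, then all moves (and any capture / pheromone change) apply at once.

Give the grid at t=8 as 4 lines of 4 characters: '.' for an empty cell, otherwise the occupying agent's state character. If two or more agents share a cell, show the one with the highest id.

t=1: a0@(1,3):1 a1@(0,1):1 a2@(2,0):1 a3@(2,3):1 a4@(3,0):1 a5@(0,2):1 a6@(2,1):1 a7@(0,0):1 a8@(0,3):1 a9@(3,2):1
t=2: (unchanged — steady state)

1111
...1
11.1
1.1.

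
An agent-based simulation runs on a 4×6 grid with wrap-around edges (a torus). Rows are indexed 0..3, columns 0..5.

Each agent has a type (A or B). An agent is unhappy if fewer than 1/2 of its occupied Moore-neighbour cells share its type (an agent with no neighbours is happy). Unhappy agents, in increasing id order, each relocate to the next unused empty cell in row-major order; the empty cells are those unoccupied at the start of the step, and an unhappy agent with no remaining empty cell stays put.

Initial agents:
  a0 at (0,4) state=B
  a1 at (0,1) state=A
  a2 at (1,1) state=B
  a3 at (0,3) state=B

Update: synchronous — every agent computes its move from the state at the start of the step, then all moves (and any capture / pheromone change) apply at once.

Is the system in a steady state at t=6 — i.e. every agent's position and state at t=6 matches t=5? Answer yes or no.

yes

t=1: a0@(0,4):B a1@(0,0):A a2@(0,2):B a3@(0,3):B
t=2: (unchanged — steady state)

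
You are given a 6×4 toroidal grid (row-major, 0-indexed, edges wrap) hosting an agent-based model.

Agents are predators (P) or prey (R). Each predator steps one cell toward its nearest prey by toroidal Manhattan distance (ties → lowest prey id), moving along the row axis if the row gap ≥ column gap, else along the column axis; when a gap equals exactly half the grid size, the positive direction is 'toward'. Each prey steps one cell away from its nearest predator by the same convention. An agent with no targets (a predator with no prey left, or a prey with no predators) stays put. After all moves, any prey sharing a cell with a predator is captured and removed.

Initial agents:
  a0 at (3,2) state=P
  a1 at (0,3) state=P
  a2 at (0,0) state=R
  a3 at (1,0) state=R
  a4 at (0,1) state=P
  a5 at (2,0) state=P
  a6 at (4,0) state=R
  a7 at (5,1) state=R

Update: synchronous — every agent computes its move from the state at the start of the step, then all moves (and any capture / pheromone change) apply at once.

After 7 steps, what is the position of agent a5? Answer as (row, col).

t=1: a0@(3,3):P a1@(0,0):P a2@(0,1):R a4@(0,0):P a5@(1,0):P a6@(5,0):R a7@(4,1):R
t=2: a0@(4,3):P a1@(0,1):P a2@(0,2):R a4@(0,1):P a5@(0,0):P a6@(4,0):R a7@(4,0):R
t=3: a0@(4,0):P a1@(0,2):P a2@(0,3):R a4@(0,2):P a5@(0,1):P a6@(4,1):R a7@(4,1):R
t=4: a0@(4,1):P a1@(0,3):P a2@(0,0):R a4@(0,3):P a5@(0,2):P a6@(4,2):R a7@(4,2):R
t=5: a0@(4,2):P a1@(0,0):P a2@(0,1):R a4@(0,0):P a5@(0,3):P a6@(4,3):R a7@(4,3):R
t=6: a0@(4,3):P a1@(0,1):P a2@(0,2):R a4@(0,1):P a5@(0,0):P a6@(4,0):R a7@(4,0):R
t=7: a0@(4,0):P a1@(0,2):P a2@(0,3):R a4@(0,2):P a5@(0,1):P a6@(4,1):R a7@(4,1):R

(0, 1)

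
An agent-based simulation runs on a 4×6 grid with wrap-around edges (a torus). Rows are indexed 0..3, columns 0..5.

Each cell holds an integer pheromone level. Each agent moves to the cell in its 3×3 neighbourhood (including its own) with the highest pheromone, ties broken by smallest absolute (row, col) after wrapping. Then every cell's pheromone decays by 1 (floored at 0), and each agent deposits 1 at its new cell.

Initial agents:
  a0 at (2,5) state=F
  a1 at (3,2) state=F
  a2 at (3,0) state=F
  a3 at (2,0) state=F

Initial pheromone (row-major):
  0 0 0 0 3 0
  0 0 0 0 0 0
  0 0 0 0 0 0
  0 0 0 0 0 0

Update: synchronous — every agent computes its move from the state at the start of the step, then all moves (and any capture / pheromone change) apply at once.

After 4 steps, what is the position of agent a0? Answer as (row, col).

(1, 0)

t=1: a0@(1,0) a1@(0,1) a2@(0,0) a3@(1,0) | pheromone: 1 1 0 0 2 0 / 2 0 0 0 0 0 / 0 0 0 0 0 0 / 0 0 0 0 0 0
t=2: a0@(1,0) a1@(1,0) a2@(1,0) a3@(1,0) | pheromone: 0 0 0 0 1 0 / 5 0 0 0 0 0 / 0 0 0 0 0 0 / 0 0 0 0 0 0
t=3: a0@(1,0) a1@(1,0) a2@(1,0) a3@(1,0) | pheromone: 0 0 0 0 0 0 / 8 0 0 0 0 0 / 0 0 0 0 0 0 / 0 0 0 0 0 0
t=4: a0@(1,0) a1@(1,0) a2@(1,0) a3@(1,0) | pheromone: 0 0 0 0 0 0 / 11 0 0 0 0 0 / 0 0 0 0 0 0 / 0 0 0 0 0 0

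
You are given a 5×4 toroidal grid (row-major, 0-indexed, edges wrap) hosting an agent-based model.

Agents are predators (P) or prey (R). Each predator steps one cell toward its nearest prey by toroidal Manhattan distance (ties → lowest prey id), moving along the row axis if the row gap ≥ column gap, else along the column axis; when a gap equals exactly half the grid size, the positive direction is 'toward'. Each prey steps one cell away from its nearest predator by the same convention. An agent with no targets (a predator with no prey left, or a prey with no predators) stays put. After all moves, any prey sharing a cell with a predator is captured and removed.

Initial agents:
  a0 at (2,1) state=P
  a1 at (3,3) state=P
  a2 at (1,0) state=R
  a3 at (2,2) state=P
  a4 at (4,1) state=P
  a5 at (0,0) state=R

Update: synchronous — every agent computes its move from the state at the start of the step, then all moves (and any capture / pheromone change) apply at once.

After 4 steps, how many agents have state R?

t=1: a0@(1,1):P a1@(2,3):P a2@(0,0):R a3@(2,3):P a4@(0,1):P a5@(1,0):R
t=2: a0@(1,0):P a1@(1,3):P a2@(0,3):R a3@(1,3):P a4@(0,0):P
t=3: a0@(0,0):P a1@(0,3):P a2@(4,3):R a3@(0,3):P a4@(0,3):P
t=4: a0@(4,0):P a1@(4,3):P a2@(3,3):R a3@(4,3):P a4@(4,3):P

1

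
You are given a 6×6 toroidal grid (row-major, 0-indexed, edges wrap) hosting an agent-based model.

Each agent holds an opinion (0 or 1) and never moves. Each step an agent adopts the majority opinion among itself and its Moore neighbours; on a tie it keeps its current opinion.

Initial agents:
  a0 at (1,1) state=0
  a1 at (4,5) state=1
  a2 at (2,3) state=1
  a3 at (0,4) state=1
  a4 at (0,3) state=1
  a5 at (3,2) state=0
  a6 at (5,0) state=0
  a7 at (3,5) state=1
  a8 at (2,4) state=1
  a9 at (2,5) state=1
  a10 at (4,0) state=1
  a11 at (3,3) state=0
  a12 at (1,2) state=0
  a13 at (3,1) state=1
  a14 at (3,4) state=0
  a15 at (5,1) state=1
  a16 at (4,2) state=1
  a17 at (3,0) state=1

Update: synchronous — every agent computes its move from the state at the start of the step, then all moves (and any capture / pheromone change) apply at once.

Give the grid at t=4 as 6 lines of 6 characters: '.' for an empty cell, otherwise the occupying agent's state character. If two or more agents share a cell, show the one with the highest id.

t=1: a0@(1,1):0 a1@(4,5):1 a2@(2,3):0 a3@(0,4):1 a4@(0,3):1 a5@(3,2):1 a6@(5,0):1 a7@(3,5):1 a8@(2,4):1 a9@(2,5):1 a10@(4,0):1 a11@(3,3):0 a12@(1,2):0 a13@(3,1):1 a14@(3,4):1 a15@(5,1):1 a16@(4,2):1 a17@(3,0):1
t=2: a0@(1,1):0 a1@(4,5):1 a2@(2,3):0 a3@(0,4):1 a4@(0,3):1 a5@(3,2):1 a6@(5,0):1 a7@(3,5):1 a8@(2,4):1 a9@(2,5):1 a10@(4,0):1 a11@(3,3):1 a12@(1,2):0 a13@(3,1):1 a14@(3,4):1 a15@(5,1):1 a16@(4,2):1 a17@(3,0):1
t=3: a0@(1,1):0 a1@(4,5):1 a2@(2,3):1 a3@(0,4):1 a4@(0,3):1 a5@(3,2):1 a6@(5,0):1 a7@(3,5):1 a8@(2,4):1 a9@(2,5):1 a10@(4,0):1 a11@(3,3):1 a12@(1,2):0 a13@(3,1):1 a14@(3,4):1 a15@(5,1):1 a16@(4,2):1 a17@(3,0):1
t=4: (unchanged — steady state)

...11.
.00...
...111
111111
1.1..1
11....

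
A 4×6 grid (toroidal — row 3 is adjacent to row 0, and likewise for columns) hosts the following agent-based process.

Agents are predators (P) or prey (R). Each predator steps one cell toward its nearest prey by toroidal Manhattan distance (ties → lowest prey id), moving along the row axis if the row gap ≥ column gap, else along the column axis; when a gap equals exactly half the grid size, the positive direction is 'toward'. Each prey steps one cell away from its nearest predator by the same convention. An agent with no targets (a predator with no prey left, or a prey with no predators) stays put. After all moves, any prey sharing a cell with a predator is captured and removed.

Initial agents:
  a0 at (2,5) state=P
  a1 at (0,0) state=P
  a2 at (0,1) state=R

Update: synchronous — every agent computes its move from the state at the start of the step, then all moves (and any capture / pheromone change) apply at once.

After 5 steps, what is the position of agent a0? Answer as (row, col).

(3, 3)

t=1: a0@(3,5):P a1@(0,1):P a2@(0,2):R
t=2: a0@(3,0):P a1@(0,2):P a2@(0,3):R
t=3: a0@(3,1):P a1@(0,3):P a2@(0,4):R
t=4: a0@(3,2):P a1@(0,4):P a2@(0,5):R
t=5: a0@(3,3):P a1@(0,5):P a2@(0,0):R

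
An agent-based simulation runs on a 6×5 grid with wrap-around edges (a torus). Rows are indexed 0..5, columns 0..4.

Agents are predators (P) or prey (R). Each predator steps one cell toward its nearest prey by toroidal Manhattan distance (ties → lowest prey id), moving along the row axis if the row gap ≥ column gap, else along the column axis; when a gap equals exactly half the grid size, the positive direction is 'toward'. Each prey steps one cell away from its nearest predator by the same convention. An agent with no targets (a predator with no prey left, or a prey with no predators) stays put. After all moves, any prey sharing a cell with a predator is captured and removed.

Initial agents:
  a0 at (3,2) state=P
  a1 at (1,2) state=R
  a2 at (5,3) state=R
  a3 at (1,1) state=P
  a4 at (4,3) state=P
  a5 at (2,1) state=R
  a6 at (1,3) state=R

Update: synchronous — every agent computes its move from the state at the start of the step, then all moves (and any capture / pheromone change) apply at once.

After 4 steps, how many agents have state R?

t=1: a0@(2,2):P a1@(1,3):R a2@(0,3):R a3@(1,2):P a4@(5,3):P a5@(3,1):R a6@(1,4):R
t=2: a0@(1,2):P a1@(1,4):R a3@(1,3):P a4@(0,3):P a5@(4,1):R a6@(1,0):R
t=3: a0@(1,3):P a1@(1,0):R a3@(1,4):P a4@(1,3):P a5@(3,1):R
t=4: a0@(1,4):P a1@(1,1):R a3@(1,0):P a4@(1,4):P a5@(4,1):R

2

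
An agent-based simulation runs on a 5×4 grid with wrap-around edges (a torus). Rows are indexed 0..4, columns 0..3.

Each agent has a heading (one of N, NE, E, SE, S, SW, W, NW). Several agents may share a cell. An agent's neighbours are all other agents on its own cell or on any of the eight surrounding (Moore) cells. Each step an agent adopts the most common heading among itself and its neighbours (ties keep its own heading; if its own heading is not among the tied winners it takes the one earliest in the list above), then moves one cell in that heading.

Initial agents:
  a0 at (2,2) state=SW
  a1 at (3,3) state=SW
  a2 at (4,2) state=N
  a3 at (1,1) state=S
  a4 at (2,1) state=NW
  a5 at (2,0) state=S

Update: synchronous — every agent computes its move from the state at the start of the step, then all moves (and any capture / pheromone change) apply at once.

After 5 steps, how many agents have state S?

6

t=1: a0@(3,1):SW a1@(4,2):SW a2@(3,2):N a3@(2,1):S a4@(3,1):S a5@(3,0):S
t=2: a0@(4,1):S a1@(0,1):SW a2@(4,2):S a3@(3,1):S a4@(4,1):S a5@(4,0):S
t=3: a0@(0,1):S a1@(1,1):S a2@(0,2):S a3@(4,1):S a4@(0,1):S a5@(0,0):S
t=4: a0@(1,1):S a1@(2,1):S a2@(1,2):S a3@(0,1):S a4@(1,1):S a5@(1,0):S
t=5: a0@(2,1):S a1@(3,1):S a2@(2,2):S a3@(1,1):S a4@(2,1):S a5@(2,0):S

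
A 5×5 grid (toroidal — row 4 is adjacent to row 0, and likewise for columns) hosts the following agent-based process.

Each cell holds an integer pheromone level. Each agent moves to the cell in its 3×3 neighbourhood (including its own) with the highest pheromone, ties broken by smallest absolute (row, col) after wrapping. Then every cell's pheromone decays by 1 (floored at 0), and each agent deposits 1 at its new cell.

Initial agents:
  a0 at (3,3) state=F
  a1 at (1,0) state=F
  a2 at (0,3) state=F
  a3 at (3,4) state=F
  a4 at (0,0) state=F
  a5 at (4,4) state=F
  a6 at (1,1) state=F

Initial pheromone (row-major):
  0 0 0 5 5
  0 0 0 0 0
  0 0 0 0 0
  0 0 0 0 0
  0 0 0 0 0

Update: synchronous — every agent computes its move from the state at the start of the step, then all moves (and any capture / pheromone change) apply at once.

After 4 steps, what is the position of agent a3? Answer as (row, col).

t=1: a0@(2,2) a1@(0,4) a2@(0,3) a3@(2,0) a4@(0,4) a5@(0,3) a6@(0,0) | pheromone: 1 0 0 6 6 / 0 0 0 0 0 / 1 0 1 0 0 / 0 0 0 0 0 / 0 0 0 0 0
t=2: a0@(2,2) a1@(0,3) a2@(0,3) a3@(2,0) a4@(0,3) a5@(0,3) a6@(0,4) | pheromone: 0 0 0 9 6 / 0 0 0 0 0 / 1 0 1 0 0 / 0 0 0 0 0 / 0 0 0 0 0
t=3: a0@(2,2) a1@(0,3) a2@(0,3) a3@(2,0) a4@(0,3) a5@(0,3) a6@(0,3) | pheromone: 0 0 0 13 5 / 0 0 0 0 0 / 1 0 1 0 0 / 0 0 0 0 0 / 0 0 0 0 0
t=4: a0@(2,2) a1@(0,3) a2@(0,3) a3@(2,0) a4@(0,3) a5@(0,3) a6@(0,3) | pheromone: 0 0 0 17 4 / 0 0 0 0 0 / 1 0 1 0 0 / 0 0 0 0 0 / 0 0 0 0 0

(2, 0)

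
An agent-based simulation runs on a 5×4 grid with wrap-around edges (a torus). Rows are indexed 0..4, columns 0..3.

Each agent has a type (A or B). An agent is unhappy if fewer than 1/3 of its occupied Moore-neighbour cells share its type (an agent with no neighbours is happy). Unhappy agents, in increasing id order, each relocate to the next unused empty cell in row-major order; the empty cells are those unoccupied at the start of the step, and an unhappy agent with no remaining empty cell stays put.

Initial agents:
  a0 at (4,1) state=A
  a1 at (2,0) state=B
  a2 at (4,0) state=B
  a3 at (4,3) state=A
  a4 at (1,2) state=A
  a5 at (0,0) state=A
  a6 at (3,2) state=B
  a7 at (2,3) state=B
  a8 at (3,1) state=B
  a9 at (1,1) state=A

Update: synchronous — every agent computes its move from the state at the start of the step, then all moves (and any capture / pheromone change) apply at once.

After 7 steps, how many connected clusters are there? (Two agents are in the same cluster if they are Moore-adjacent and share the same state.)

t=1: a0@(0,1):A a1@(2,0):B a2@(0,2):B a3@(4,3):A a4@(1,2):A a5@(0,0):A a6@(3,2):B a7@(2,3):B a8@(3,1):B a9@(1,1):A
t=2: a0@(0,1):A a1@(2,0):B a2@(0,3):B a3@(4,3):A a4@(1,2):A a5@(0,0):A a6@(3,2):B a7@(2,3):B a8@(3,1):B a9@(1,1):A
t=3: a0@(0,1):A a1@(2,0):B a2@(0,2):B a3@(4,3):A a4@(1,2):A a5@(0,0):A a6@(3,2):B a7@(2,3):B a8@(3,1):B a9@(1,1):A
t=4: a0@(0,1):A a1@(2,0):B a2@(0,3):B a3@(4,3):A a4@(1,2):A a5@(0,0):A a6@(3,2):B a7@(2,3):B a8@(3,1):B a9@(1,1):A
t=5: a0@(0,1):A a1@(2,0):B a2@(0,2):B a3@(4,3):A a4@(1,2):A a5@(0,0):A a6@(3,2):B a7@(2,3):B a8@(3,1):B a9@(1,1):A
t=6: a0@(0,1):A a1@(2,0):B a2@(0,3):B a3@(4,3):A a4@(1,2):A a5@(0,0):A a6@(3,2):B a7@(2,3):B a8@(3,1):B a9@(1,1):A
t=7: a0@(0,1):A a1@(2,0):B a2@(0,2):B a3@(4,3):A a4@(1,2):A a5@(0,0):A a6@(3,2):B a7@(2,3):B a8@(3,1):B a9@(1,1):A

3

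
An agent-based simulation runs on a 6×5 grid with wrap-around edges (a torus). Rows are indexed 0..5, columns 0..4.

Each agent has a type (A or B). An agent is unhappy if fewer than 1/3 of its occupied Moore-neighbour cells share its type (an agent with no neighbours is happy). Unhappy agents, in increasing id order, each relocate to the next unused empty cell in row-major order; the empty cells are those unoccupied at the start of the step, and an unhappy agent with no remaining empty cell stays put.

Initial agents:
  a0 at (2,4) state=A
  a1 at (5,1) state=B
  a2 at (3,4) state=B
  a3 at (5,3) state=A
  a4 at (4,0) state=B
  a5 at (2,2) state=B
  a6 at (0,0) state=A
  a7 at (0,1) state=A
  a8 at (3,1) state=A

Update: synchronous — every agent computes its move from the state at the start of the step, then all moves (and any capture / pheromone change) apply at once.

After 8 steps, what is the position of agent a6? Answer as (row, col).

(0, 0)

t=1: a0@(0,2):A a1@(5,1):B a2@(3,4):B a3@(5,3):A a4@(4,0):B a5@(0,3):B a6@(0,0):A a7@(0,1):A a8@(0,4):A
t=2: a0@(0,2):A a1@(1,0):B a2@(3,4):B a3@(5,3):A a4@(4,0):B a5@(1,1):B a6@(0,0):A a7@(0,1):A a8@(0,4):A
t=3: a0@(0,2):A a1@(0,3):B a2@(3,4):B a3@(5,3):A a4@(4,0):B a5@(1,2):B a6@(0,0):A a7@(0,1):A a8@(0,4):A
t=4: a0@(0,2):A a1@(1,0):B a2@(3,4):B a3@(5,3):A a4@(4,0):B a5@(1,2):B a6@(0,0):A a7@(0,1):A a8@(0,4):A
t=5: a0@(0,2):A a1@(0,3):B a2@(3,4):B a3@(5,3):A a4@(4,0):B a5@(1,1):B a6@(0,0):A a7@(0,1):A a8@(0,4):A
t=6: a0@(0,2):A a1@(1,0):B a2@(3,4):B a3@(5,3):A a4@(4,0):B a5@(1,2):B a6@(0,0):A a7@(0,1):A a8@(0,4):A
t=7: a0@(0,2):A a1@(0,3):B a2@(3,4):B a3@(5,3):A a4@(4,0):B a5@(1,1):B a6@(0,0):A a7@(0,1):A a8@(0,4):A
t=8: a0@(0,2):A a1@(1,0):B a2@(3,4):B a3@(5,3):A a4@(4,0):B a5@(1,2):B a6@(0,0):A a7@(0,1):A a8@(0,4):A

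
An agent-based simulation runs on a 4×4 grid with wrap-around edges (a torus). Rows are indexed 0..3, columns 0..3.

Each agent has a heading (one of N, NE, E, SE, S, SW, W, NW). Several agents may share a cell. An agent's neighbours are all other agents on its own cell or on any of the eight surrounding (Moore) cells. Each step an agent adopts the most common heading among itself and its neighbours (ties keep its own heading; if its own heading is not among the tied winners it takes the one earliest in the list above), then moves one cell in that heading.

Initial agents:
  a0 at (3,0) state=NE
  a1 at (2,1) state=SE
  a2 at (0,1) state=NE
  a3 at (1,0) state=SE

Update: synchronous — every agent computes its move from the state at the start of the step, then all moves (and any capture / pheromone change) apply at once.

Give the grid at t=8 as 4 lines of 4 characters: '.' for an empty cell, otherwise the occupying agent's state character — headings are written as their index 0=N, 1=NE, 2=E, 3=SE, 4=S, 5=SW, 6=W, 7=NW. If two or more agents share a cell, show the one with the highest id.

t=1: a0@(2,1):NE a1@(3,2):SE a2@(3,2):NE a3@(2,1):SE
t=2: a0@(1,2):NE a1@(0,3):SE a2@(2,3):NE a3@(3,2):SE
t=3: a0@(0,3):NE a1@(1,0):SE a2@(1,0):NE a3@(0,3):SE
t=4: a0@(3,0):NE a1@(2,1):SE a2@(0,1):NE a3@(1,0):SE
t=5: a0@(2,1):NE a1@(3,2):SE a2@(3,2):NE a3@(2,1):SE
t=6: a0@(1,2):NE a1@(0,3):SE a2@(2,3):NE a3@(3,2):SE
t=7: a0@(0,3):NE a1@(1,0):SE a2@(1,0):NE a3@(0,3):SE
t=8: a0@(3,0):NE a1@(2,1):SE a2@(0,1):NE a3@(1,0):SE

.1..
3...
.3..
1...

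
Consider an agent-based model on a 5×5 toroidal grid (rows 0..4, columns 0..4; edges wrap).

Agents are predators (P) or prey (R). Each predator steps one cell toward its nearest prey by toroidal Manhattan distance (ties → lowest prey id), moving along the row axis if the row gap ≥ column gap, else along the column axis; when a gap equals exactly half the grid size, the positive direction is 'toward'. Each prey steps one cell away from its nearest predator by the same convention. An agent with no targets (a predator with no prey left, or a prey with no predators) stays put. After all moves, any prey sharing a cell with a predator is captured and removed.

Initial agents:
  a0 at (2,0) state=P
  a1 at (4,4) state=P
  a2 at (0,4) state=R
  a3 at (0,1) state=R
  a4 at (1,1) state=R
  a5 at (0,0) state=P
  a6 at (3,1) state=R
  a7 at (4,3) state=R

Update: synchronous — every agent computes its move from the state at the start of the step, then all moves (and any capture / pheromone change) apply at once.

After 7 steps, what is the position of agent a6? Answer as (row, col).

(4, 1)

t=1: a0@(1,0):P a1@(0,4):P a2@(1,4):R a3@(0,2):R a4@(0,1):R a5@(0,4):P a6@(4,1):R a7@(4,2):R
t=2: a0@(1,4):P a1@(1,4):P a2@(1,3):R a3@(0,1):R a4@(4,1):R a5@(1,4):P a6@(3,1):R a7@(4,1):R
t=3: a0@(1,3):P a1@(1,3):P a2@(1,2):R a3@(0,2):R a4@(3,1):R a5@(1,3):P a6@(4,1):R a7@(3,1):R
t=4: a0@(1,2):P a1@(1,2):P a2@(1,1):R a3@(4,2):R a4@(4,1):R a5@(1,2):P a6@(3,1):R a7@(4,1):R
t=5: a0@(1,1):P a1@(1,1):P a2@(1,0):R a3@(3,2):R a4@(3,1):R a5@(1,1):P a6@(4,1):R a7@(3,1):R
t=6: a0@(1,0):P a1@(1,0):P a2@(1,4):R a3@(4,2):R a4@(4,1):R a5@(1,0):P a6@(3,1):R a7@(4,1):R
t=7: a0@(1,4):P a1@(1,4):P a2@(1,3):R a3@(3,2):R a4@(3,1):R a5@(1,4):P a6@(4,1):R a7@(3,1):R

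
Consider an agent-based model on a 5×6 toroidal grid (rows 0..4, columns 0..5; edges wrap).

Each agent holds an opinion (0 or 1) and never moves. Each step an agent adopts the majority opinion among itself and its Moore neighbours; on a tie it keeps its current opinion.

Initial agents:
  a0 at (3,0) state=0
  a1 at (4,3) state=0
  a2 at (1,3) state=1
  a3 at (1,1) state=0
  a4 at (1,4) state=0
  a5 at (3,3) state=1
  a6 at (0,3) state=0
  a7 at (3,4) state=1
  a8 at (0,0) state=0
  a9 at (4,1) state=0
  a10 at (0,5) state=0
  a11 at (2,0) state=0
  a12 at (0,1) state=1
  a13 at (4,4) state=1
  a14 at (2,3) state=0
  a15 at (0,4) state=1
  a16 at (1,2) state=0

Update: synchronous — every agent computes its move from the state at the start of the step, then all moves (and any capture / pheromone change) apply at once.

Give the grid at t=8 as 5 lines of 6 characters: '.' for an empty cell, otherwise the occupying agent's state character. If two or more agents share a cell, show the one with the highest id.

t=1: a0@(3,0):0 a1@(4,3):1 a2@(1,3):0 a3@(1,1):0 a4@(1,4):0 a5@(3,3):1 a6@(0,3):0 a7@(3,4):1 a8@(0,0):0 a9@(4,1):0 a10@(0,5):0 a11@(2,0):0 a12@(0,1):0 a13@(4,4):1 a14@(2,3):0 a15@(0,4):0 a16@(1,2):0
t=2: (unchanged — steady state)

00.000
.0000.
0..0..
0..11.
.0.11.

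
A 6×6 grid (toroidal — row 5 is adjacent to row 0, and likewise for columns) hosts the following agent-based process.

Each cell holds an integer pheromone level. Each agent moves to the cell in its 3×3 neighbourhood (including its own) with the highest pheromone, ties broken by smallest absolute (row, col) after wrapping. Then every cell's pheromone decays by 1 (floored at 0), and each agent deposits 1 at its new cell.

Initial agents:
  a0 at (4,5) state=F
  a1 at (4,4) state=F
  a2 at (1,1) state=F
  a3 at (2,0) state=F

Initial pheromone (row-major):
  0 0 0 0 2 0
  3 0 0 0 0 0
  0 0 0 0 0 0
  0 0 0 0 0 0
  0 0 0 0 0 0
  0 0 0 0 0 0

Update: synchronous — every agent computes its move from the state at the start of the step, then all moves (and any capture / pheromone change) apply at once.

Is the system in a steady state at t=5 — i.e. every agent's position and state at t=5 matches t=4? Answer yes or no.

t=1: a0@(3,0) a1@(3,3) a2@(1,0) a3@(1,0) | pheromone: 0 0 0 0 1 0 / 4 0 0 0 0 0 / 0 0 0 0 0 0 / 1 0 0 1 0 0 / 0 0 0 0 0 0 / 0 0 0 0 0 0
t=2: a0@(3,0) a1@(3,3) a2@(1,0) a3@(1,0) | pheromone: 0 0 0 0 0 0 / 5 0 0 0 0 0 / 0 0 0 0 0 0 / 1 0 0 1 0 0 / 0 0 0 0 0 0 / 0 0 0 0 0 0
t=3: a0@(3,0) a1@(3,3) a2@(1,0) a3@(1,0) | pheromone: 0 0 0 0 0 0 / 6 0 0 0 0 0 / 0 0 0 0 0 0 / 1 0 0 1 0 0 / 0 0 0 0 0 0 / 0 0 0 0 0 0
t=4: a0@(3,0) a1@(3,3) a2@(1,0) a3@(1,0) | pheromone: 0 0 0 0 0 0 / 7 0 0 0 0 0 / 0 0 0 0 0 0 / 1 0 0 1 0 0 / 0 0 0 0 0 0 / 0 0 0 0 0 0
t=5: a0@(3,0) a1@(3,3) a2@(1,0) a3@(1,0) | pheromone: 0 0 0 0 0 0 / 8 0 0 0 0 0 / 0 0 0 0 0 0 / 1 0 0 1 0 0 / 0 0 0 0 0 0 / 0 0 0 0 0 0

yes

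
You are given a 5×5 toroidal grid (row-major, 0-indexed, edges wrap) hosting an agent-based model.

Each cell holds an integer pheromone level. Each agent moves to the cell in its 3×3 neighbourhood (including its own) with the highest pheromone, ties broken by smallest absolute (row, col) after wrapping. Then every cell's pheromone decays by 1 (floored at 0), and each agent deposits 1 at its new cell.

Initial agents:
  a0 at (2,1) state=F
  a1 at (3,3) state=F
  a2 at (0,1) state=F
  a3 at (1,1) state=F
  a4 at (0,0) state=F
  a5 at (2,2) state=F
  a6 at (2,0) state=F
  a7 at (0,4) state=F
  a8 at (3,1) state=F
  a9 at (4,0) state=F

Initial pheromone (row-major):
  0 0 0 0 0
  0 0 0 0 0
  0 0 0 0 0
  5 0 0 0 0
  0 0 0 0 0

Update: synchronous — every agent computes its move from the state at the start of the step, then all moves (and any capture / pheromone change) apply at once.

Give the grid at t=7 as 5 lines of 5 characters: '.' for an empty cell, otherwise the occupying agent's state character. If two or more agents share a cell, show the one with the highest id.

t=1: a0@(3,0) a1@(2,2) a2@(0,0) a3@(0,0) a4@(0,0) a5@(1,1) a6@(3,0) a7@(0,0) a8@(3,0) a9@(3,0) | pheromone: 4 0 0 0 0 / 0 1 0 0 0 / 0 0 1 0 0 / 8 0 0 0 0 / 0 0 0 0 0
t=2: a0@(3,0) a1@(1,1) a2@(0,0) a3@(0,0) a4@(0,0) a5@(0,0) a6@(3,0) a7@(0,0) a8@(3,0) a9@(3,0) | pheromone: 8 0 0 0 0 / 0 1 0 0 0 / 0 0 0 0 0 / 11 0 0 0 0 / 0 0 0 0 0
t=3: a0@(3,0) a1@(0,0) a2@(0,0) a3@(0,0) a4@(0,0) a5@(0,0) a6@(3,0) a7@(0,0) a8@(3,0) a9@(3,0) | pheromone: 13 0 0 0 0 / 0 0 0 0 0 / 0 0 0 0 0 / 14 0 0 0 0 / 0 0 0 0 0
t=4: a0@(3,0) a1@(0,0) a2@(0,0) a3@(0,0) a4@(0,0) a5@(0,0) a6@(3,0) a7@(0,0) a8@(3,0) a9@(3,0) | pheromone: 18 0 0 0 0 / 0 0 0 0 0 / 0 0 0 0 0 / 17 0 0 0 0 / 0 0 0 0 0
t=5: a0@(3,0) a1@(0,0) a2@(0,0) a3@(0,0) a4@(0,0) a5@(0,0) a6@(3,0) a7@(0,0) a8@(3,0) a9@(3,0) | pheromone: 23 0 0 0 0 / 0 0 0 0 0 / 0 0 0 0 0 / 20 0 0 0 0 / 0 0 0 0 0
t=6: a0@(3,0) a1@(0,0) a2@(0,0) a3@(0,0) a4@(0,0) a5@(0,0) a6@(3,0) a7@(0,0) a8@(3,0) a9@(3,0) | pheromone: 28 0 0 0 0 / 0 0 0 0 0 / 0 0 0 0 0 / 23 0 0 0 0 / 0 0 0 0 0
t=7: a0@(3,0) a1@(0,0) a2@(0,0) a3@(0,0) a4@(0,0) a5@(0,0) a6@(3,0) a7@(0,0) a8@(3,0) a9@(3,0) | pheromone: 33 0 0 0 0 / 0 0 0 0 0 / 0 0 0 0 0 / 26 0 0 0 0 / 0 0 0 0 0

F....
.....
.....
F....
.....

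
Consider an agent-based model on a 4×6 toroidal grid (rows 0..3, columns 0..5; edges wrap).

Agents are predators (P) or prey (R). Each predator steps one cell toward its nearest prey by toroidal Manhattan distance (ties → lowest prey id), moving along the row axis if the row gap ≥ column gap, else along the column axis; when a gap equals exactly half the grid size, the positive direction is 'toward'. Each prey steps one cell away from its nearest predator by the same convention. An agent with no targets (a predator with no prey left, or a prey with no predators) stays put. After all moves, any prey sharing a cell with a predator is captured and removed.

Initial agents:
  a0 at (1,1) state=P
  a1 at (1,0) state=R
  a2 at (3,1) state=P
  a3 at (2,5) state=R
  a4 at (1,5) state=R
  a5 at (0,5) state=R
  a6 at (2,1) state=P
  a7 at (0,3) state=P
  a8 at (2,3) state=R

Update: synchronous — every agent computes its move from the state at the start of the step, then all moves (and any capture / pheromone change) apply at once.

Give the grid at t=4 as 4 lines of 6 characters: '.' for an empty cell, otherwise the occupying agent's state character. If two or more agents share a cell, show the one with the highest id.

....R.
......
.....P
....PP

t=1: a0@(1,0):P a1@(1,5):R a2@(0,1):P a3@(2,4):R a4@(1,4):R a5@(0,0):R a6@(1,1):P a7@(0,4):P a8@(2,4):R
t=2: a0@(1,5):P a2@(0,0):P a4@(2,4):R a5@(3,0):R a6@(1,0):P a7@(1,4):P
t=3: a0@(2,5):P a2@(3,0):P a4@(3,4):R a6@(2,0):P a7@(2,4):P
t=4: a0@(3,5):P a2@(3,5):P a4@(0,4):R a6@(2,5):P a7@(3,4):P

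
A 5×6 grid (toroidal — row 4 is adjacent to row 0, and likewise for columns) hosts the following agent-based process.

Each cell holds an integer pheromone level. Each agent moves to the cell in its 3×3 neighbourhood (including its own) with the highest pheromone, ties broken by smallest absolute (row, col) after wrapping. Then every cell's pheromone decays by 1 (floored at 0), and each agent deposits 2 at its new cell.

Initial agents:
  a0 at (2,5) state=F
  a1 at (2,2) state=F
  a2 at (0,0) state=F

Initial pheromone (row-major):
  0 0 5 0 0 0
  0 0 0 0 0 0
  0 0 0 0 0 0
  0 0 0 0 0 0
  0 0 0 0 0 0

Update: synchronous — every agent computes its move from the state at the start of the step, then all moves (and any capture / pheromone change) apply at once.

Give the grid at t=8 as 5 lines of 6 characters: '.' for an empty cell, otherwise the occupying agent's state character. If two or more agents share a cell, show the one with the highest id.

F.F...
......
......
......
......

t=1: a0@(1,0) a1@(1,1) a2@(0,0) | pheromone: 2 0 4 0 0 0 / 2 2 0 0 0 0 / 0 0 0 0 0 0 / 0 0 0 0 0 0 / 0 0 0 0 0 0
t=2: a0@(0,0) a1@(0,2) a2@(0,0) | pheromone: 5 0 5 0 0 0 / 1 1 0 0 0 0 / 0 0 0 0 0 0 / 0 0 0 0 0 0 / 0 0 0 0 0 0
t=3: a0@(0,0) a1@(0,2) a2@(0,0) | pheromone: 8 0 6 0 0 0 / 0 0 0 0 0 0 / 0 0 0 0 0 0 / 0 0 0 0 0 0 / 0 0 0 0 0 0
t=4: a0@(0,0) a1@(0,2) a2@(0,0) | pheromone: 11 0 7 0 0 0 / 0 0 0 0 0 0 / 0 0 0 0 0 0 / 0 0 0 0 0 0 / 0 0 0 0 0 0
t=5: a0@(0,0) a1@(0,2) a2@(0,0) | pheromone: 14 0 8 0 0 0 / 0 0 0 0 0 0 / 0 0 0 0 0 0 / 0 0 0 0 0 0 / 0 0 0 0 0 0
t=6: a0@(0,0) a1@(0,2) a2@(0,0) | pheromone: 17 0 9 0 0 0 / 0 0 0 0 0 0 / 0 0 0 0 0 0 / 0 0 0 0 0 0 / 0 0 0 0 0 0
t=7: a0@(0,0) a1@(0,2) a2@(0,0) | pheromone: 20 0 10 0 0 0 / 0 0 0 0 0 0 / 0 0 0 0 0 0 / 0 0 0 0 0 0 / 0 0 0 0 0 0
t=8: a0@(0,0) a1@(0,2) a2@(0,0) | pheromone: 23 0 11 0 0 0 / 0 0 0 0 0 0 / 0 0 0 0 0 0 / 0 0 0 0 0 0 / 0 0 0 0 0 0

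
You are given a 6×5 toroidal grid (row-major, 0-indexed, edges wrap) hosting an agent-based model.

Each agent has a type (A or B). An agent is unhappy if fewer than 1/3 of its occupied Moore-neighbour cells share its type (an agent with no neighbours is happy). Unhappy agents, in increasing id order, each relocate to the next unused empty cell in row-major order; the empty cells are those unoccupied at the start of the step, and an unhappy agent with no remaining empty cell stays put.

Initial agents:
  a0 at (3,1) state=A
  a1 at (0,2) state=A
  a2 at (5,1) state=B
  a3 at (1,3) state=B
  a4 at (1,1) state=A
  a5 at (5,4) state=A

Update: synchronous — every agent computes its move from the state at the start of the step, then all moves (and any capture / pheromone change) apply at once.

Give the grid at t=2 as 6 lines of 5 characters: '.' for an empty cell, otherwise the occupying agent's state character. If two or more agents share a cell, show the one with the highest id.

t=1: a0@(3,1):A a1@(0,2):A a2@(0,0):B a3@(0,1):B a4@(1,1):A a5@(5,4):A
t=2: a0@(3,1):A a1@(0,2):A a2@(0,0):B a3@(0,1):B a4@(1,1):A a5@(0,3):A

BBAA.
.A...
.....
.A...
.....
.....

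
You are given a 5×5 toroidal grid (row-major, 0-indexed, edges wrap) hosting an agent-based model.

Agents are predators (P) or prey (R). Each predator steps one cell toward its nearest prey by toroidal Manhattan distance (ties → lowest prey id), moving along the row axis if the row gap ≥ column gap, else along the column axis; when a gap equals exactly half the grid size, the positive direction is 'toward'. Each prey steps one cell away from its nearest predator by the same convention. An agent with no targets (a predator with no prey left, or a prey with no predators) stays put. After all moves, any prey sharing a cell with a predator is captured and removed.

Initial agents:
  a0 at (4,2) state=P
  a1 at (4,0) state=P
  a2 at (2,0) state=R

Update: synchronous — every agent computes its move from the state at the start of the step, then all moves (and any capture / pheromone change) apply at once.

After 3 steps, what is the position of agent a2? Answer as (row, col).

(4, 0)

t=1: a0@(3,2):P a1@(3,0):P a2@(1,0):R
t=2: a0@(2,2):P a1@(2,0):P a2@(0,0):R
t=3: a0@(1,2):P a1@(1,0):P a2@(4,0):R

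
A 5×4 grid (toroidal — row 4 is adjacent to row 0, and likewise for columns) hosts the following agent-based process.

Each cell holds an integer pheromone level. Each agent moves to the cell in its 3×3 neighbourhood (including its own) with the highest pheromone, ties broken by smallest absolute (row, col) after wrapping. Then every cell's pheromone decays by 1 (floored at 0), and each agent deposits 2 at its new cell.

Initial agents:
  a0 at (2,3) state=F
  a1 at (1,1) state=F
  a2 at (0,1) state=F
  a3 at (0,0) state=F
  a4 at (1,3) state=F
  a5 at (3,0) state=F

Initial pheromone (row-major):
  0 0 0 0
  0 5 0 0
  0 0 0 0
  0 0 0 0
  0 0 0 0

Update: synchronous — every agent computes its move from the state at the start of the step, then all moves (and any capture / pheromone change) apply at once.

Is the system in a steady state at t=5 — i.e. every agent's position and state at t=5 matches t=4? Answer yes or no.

t=1: a0@(1,0) a1@(1,1) a2@(1,1) a3@(1,1) a4@(0,0) a5@(2,0) | pheromone: 2 0 0 0 / 2 10 0 0 / 2 0 0 0 / 0 0 0 0 / 0 0 0 0
t=2: a0@(1,1) a1@(1,1) a2@(1,1) a3@(1,1) a4@(1,1) a5@(1,1) | pheromone: 1 0 0 0 / 1 21 0 0 / 1 0 0 0 / 0 0 0 0 / 0 0 0 0
t=3: a0@(1,1) a1@(1,1) a2@(1,1) a3@(1,1) a4@(1,1) a5@(1,1) | pheromone: 0 0 0 0 / 0 32 0 0 / 0 0 0 0 / 0 0 0 0 / 0 0 0 0
t=4: a0@(1,1) a1@(1,1) a2@(1,1) a3@(1,1) a4@(1,1) a5@(1,1) | pheromone: 0 0 0 0 / 0 43 0 0 / 0 0 0 0 / 0 0 0 0 / 0 0 0 0
t=5: a0@(1,1) a1@(1,1) a2@(1,1) a3@(1,1) a4@(1,1) a5@(1,1) | pheromone: 0 0 0 0 / 0 54 0 0 / 0 0 0 0 / 0 0 0 0 / 0 0 0 0

yes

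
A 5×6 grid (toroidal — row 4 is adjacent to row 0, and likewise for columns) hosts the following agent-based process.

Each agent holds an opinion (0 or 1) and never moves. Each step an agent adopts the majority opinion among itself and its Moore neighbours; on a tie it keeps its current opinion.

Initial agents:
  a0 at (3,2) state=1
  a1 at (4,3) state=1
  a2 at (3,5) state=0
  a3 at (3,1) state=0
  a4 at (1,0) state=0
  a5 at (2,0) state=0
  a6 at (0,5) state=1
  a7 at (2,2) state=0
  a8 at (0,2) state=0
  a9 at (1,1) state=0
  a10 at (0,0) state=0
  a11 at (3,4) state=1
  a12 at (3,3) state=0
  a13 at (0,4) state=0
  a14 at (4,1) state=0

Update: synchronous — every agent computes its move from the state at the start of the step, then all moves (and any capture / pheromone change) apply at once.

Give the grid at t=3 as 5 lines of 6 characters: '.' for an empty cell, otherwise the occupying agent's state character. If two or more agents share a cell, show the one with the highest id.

t=1: a0@(3,2):0 a1@(4,3):1 a2@(3,5):0 a3@(3,1):0 a4@(1,0):0 a5@(2,0):0 a6@(0,5):0 a7@(2,2):0 a8@(0,2):0 a9@(1,1):0 a10@(0,0):0 a11@(3,4):1 a12@(3,3):1 a13@(0,4):1 a14@(4,1):0
t=2: (unchanged — steady state)

0.0.10
00....
0.0...
.00110
.0.1..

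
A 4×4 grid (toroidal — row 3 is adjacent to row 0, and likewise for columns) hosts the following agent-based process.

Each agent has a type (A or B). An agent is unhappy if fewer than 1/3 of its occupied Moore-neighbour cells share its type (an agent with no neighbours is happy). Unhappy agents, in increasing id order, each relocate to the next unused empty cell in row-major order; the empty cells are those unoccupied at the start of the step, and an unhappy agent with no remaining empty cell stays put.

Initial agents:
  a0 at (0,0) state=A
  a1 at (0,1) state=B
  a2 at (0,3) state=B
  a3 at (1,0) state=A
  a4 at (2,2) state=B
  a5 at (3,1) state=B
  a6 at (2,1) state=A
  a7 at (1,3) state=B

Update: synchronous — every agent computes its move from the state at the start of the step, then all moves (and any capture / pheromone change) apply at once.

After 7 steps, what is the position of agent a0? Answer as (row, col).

t=1: a0@(0,2):A a1@(0,1):B a2@(0,3):B a3@(1,0):A a4@(2,2):B a5@(3,1):B a6@(2,1):A a7@(1,3):B
t=2: a0@(0,0):A a1@(0,1):B a2@(0,3):B a3@(1,1):A a4@(2,2):B a5@(3,1):B a6@(2,1):A a7@(1,3):B
t=3: a0@(0,2):A a1@(0,1):B a2@(0,3):B a3@(1,1):A a4@(2,2):B a5@(3,1):B a6@(2,1):A a7@(1,3):B
t=4: a0@(0,0):A a1@(0,1):B a2@(0,3):B a3@(1,1):A a4@(2,2):B a5@(3,1):B a6@(2,1):A a7@(1,3):B
t=5: a0@(0,2):A a1@(0,1):B a2@(0,3):B a3@(1,1):A a4@(2,2):B a5@(3,1):B a6@(2,1):A a7@(1,3):B
t=6: a0@(0,0):A a1@(0,1):B a2@(0,3):B a3@(1,1):A a4@(2,2):B a5@(3,1):B a6@(2,1):A a7@(1,3):B
t=7: a0@(0,2):A a1@(0,1):B a2@(0,3):B a3@(1,1):A a4@(2,2):B a5@(3,1):B a6@(2,1):A a7@(1,3):B

(0, 2)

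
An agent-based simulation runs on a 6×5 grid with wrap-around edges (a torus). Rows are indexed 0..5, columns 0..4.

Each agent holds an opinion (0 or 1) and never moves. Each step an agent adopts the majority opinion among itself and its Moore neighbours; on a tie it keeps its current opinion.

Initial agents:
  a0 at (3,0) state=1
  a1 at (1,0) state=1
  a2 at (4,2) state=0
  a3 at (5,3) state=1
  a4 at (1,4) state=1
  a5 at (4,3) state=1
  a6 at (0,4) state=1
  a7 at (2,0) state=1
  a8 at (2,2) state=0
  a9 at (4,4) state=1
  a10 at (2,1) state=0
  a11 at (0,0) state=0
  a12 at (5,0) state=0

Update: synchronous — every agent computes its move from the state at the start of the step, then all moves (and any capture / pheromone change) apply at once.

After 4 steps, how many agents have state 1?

12

t=1: a0@(3,0):1 a1@(1,0):1 a2@(4,2):1 a3@(5,3):1 a4@(1,4):1 a5@(4,3):1 a6@(0,4):1 a7@(2,0):1 a8@(2,2):0 a9@(4,4):1 a10@(2,1):1 a11@(0,0):1 a12@(5,0):0
t=2: a0@(3,0):1 a1@(1,0):1 a2@(4,2):1 a3@(5,3):1 a4@(1,4):1 a5@(4,3):1 a6@(0,4):1 a7@(2,0):1 a8@(2,2):0 a9@(4,4):1 a10@(2,1):1 a11@(0,0):1 a12@(5,0):1
t=3: (unchanged — steady state)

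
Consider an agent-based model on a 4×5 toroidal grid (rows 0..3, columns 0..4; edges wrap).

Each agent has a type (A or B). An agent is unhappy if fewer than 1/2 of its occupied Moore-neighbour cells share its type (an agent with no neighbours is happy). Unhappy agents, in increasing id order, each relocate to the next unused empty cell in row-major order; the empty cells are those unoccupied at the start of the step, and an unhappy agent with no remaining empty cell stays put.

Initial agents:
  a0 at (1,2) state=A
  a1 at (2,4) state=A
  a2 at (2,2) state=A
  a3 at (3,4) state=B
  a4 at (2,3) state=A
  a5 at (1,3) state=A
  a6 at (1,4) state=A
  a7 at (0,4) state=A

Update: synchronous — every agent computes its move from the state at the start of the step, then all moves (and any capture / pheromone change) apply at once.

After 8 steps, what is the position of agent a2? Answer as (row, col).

(2, 2)

t=1: a0@(1,2):A a1@(2,4):A a2@(2,2):A a3@(0,0):B a4@(2,3):A a5@(1,3):A a6@(1,4):A a7@(0,4):A
t=2: a0@(1,2):A a1@(2,4):A a2@(2,2):A a3@(0,1):B a4@(2,3):A a5@(1,3):A a6@(1,4):A a7@(0,4):A
t=3: a0@(1,2):A a1@(2,4):A a2@(2,2):A a3@(0,0):B a4@(2,3):A a5@(1,3):A a6@(1,4):A a7@(0,4):A
t=4: a0@(1,2):A a1@(2,4):A a2@(2,2):A a3@(0,1):B a4@(2,3):A a5@(1,3):A a6@(1,4):A a7@(0,4):A
t=5: a0@(1,2):A a1@(2,4):A a2@(2,2):A a3@(0,0):B a4@(2,3):A a5@(1,3):A a6@(1,4):A a7@(0,4):A
t=6: a0@(1,2):A a1@(2,4):A a2@(2,2):A a3@(0,1):B a4@(2,3):A a5@(1,3):A a6@(1,4):A a7@(0,4):A
t=7: a0@(1,2):A a1@(2,4):A a2@(2,2):A a3@(0,0):B a4@(2,3):A a5@(1,3):A a6@(1,4):A a7@(0,4):A
t=8: a0@(1,2):A a1@(2,4):A a2@(2,2):A a3@(0,1):B a4@(2,3):A a5@(1,3):A a6@(1,4):A a7@(0,4):A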